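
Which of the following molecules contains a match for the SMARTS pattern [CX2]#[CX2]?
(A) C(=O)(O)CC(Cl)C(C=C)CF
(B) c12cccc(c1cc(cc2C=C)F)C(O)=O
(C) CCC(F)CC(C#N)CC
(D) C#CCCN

D

[CX2]#[CX2] describes a carbon-carbon triple bond (an alkyne).
(A) has a vinyl group (-CH=CH2) but the C=C is a double bond; both carbons are CX3, not CX2.
(B) has a vinyl group (-CH=CH2) but the C=C is a double bond; both carbons are CX3, not CX2.
(C) has a nitrile (-C#N) but the triple bond is C#N, not C#C.
(D) contains an ethynyl group (-C#CH), which satisfies every atom and bond constraint.
So the answer is (D).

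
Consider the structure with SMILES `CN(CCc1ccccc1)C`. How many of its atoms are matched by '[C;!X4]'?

The query [C;!X4] means: aliphatic carbon that does not have four total connections.
Check the 11 heavy atoms by environment: 4× C (X4) → no; 6× c (aromatic, X3) → no; 1× N (X3) → no.
No environment satisfies the query, so 0 matching atoms.

0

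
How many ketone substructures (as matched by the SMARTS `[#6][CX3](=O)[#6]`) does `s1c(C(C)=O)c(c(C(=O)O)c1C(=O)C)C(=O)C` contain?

3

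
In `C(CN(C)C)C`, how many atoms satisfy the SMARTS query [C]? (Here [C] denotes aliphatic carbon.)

The query [C] means: uppercase C matches aliphatic (non-aromatic) carbon only.
Check the 6 heavy atoms by environment: 5× C → match; 1× N → no.
That gives 5 matching atoms.

5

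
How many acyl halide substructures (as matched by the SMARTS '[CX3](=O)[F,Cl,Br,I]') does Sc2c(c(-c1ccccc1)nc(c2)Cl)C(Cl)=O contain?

1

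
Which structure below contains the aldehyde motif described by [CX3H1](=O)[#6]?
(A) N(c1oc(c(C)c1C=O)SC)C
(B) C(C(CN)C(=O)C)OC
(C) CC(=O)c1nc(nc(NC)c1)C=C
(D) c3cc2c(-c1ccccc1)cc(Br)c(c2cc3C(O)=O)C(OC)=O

A

[CX3H1](=O)[#6] describes an sp2 carbon with one H, double-bonded to O and single-bonded to carbon (an aldehyde).
(A) contains an aldehyde (-CHO), which satisfies every atom and bond constraint.
(B) has an acetyl/ketone group (-C(=O)CH3) but the carbonyl carbon has H0 (two carbon neighbours), not H1.
(C) has an acetyl/ketone group (-C(=O)CH3) but the carbonyl carbon has H0 (two carbon neighbours), not H1.
(D) has a carboxylic acid group (-C(=O)OH) but the carbonyl carbon has H0 and is bonded to O, not H1.
So the answer is (A).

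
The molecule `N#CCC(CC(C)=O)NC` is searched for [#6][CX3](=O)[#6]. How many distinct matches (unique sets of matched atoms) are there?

[#6][CX3](=O)[#6] is the SMARTS for a ketone: a carbonyl carbon (no H) flanked by two carbons.
Exactly one fragment in the molecule meets all constraints, giving 1 match.

1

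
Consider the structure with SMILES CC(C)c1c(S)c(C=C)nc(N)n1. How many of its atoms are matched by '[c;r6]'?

4

Check the 13 heavy atoms by environment: 2× n (aromatic, in 6-ring) → no; 4× c (aromatic, in 6-ring) → match; 5× C (acyclic) → no; 1× S (acyclic) → no; 1× N (acyclic) → no.
That gives 4 matching atoms.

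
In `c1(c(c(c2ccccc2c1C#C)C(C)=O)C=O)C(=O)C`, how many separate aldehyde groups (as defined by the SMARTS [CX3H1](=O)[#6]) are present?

1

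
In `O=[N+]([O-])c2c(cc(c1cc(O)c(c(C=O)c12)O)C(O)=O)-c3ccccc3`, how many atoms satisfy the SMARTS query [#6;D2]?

8

The query [#6;D2] means: any carbon bonded to exactly two heavy atoms.
Check the 26 heavy atoms by environment: 9× c (aromatic, D3) → no; 7× c (aromatic, D2) → match; 1× C (D3) → no; 6× O (D1) → no; 1× C (D2) → match; 1× N (charge +1, D3) → no; 1× O (charge -1, D1) → no.
Summing the matching environments: 7 + 1 = 8 matching atoms.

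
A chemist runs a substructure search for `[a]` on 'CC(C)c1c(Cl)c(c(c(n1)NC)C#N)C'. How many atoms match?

6

The query [a] means: a matches any aromatic atom.
Check the 15 heavy atoms by environment: 1× n (aromatic) → match; 5× c (aromatic) → match; 6× C → no; 2× N → no; 1× Cl → no.
Summing the matching environments: 1 + 5 = 6 matching atoms.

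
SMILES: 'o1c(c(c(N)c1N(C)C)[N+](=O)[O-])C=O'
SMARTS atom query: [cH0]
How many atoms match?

The query [cH0] means: aromatic carbon with no attached hydrogen (substituted or ring-fusion).
Check the 14 heavy atoms by environment: 1× o (aromatic, H0) → no; 4× c (aromatic, H0) → match; 1× N (charge +1, H0) → no; 1× O (charge -1, H0) → no; 2× O (H0) → no; 1× N (H0) → no; 2× C (H3) → no; 1× C (H1) → no; 1× N (H2) → no.
That gives 4 matching atoms.

4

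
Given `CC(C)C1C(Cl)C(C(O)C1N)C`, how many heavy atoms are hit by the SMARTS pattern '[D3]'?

Check the 12 heavy atoms by environment: 6× C (D3) → match; 1× N (D1) → no; 3× C (D1) → no; 1× Cl (D1) → no; 1× O (D1) → no.
That gives 6 matching atoms.

6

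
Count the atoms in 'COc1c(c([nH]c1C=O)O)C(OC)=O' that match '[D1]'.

5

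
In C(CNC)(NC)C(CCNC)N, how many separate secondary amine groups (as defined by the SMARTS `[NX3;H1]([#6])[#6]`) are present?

3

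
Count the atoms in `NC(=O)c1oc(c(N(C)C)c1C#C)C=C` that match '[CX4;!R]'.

The query [CX4;!R] means: aliphatic carbon with four total connections, not in a ring.
Check the 15 heavy atoms by environment: 1× o (aromatic, X2, in 5-ring) → no; 4× c (aromatic, X3, in 5-ring) → no; 3× C (X3, acyclic) → no; 1× O (X1, acyclic) → no; 2× N (X3, acyclic) → no; 2× C (X4, acyclic) → match; 2× C (X2, acyclic) → no.
That gives 2 matching atoms.

2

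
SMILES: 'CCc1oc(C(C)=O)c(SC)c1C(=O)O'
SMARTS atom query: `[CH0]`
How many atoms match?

2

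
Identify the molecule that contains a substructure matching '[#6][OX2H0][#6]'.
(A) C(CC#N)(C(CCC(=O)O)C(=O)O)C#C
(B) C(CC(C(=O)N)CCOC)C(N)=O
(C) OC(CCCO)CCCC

B

[#6][OX2H0][#6] describes an aliphatic oxygen bridging two carbons with no H on the oxygen (an ether).
(A) has a carboxylic acid group (-C(=O)OH) but the -OH oxygen has H1; the =O is OX1, not OX2.
(B) contains a methoxy ether (-OCH3), which satisfies every atom and bond constraint.
(C) has a hydroxyl group (-OH) but the oxygen has H1, not H0 bridging two carbons.
So the answer is (B).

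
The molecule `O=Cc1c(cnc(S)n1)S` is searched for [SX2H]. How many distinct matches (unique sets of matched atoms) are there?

2

[SX2H] is the SMARTS for a thiol: an aliphatic sulfur with two connections, one being H.
The molecule carries 2 separate instances of a thiol (-SH) meeting every constraint; each maps to a distinct set of atoms, giving 2 matches.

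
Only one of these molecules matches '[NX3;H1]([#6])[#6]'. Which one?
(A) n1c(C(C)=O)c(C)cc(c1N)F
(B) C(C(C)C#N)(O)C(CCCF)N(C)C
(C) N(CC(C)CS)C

C

[NX3;H1]([#6])[#6] describes a trivalent nitrogen with one H, bonded to two carbons (a secondary amine).
(A) has a primary amino group (-NH2) but the nitrogen has H2 and only one carbon neighbour.
(B) has a dimethylamino group (-N(CH3)2) but the nitrogen has H0, not H1.
(C) contains an N-methylamino group (-NHCH3), which satisfies every atom and bond constraint.
So the answer is (C).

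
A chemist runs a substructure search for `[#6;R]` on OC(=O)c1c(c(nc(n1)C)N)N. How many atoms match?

4

The query [#6;R] means: carbon that is part of a ring.
Check the 12 heavy atoms by environment: 2× n (aromatic, in 6-ring) → no; 4× c (aromatic, in 6-ring) → match; 2× C (acyclic) → no; 2× O (acyclic) → no; 2× N (acyclic) → no.
That gives 4 matching atoms.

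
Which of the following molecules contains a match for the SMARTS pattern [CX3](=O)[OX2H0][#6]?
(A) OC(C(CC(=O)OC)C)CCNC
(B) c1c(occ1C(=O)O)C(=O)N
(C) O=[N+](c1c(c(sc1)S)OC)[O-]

A

[CX3](=O)[OX2H0][#6] describes a carbonyl carbon bonded to an oxygen that is itself bonded to carbon (no H on that O) (an ester).
(A) contains a methyl-ester group (-C(=O)OCH3), which satisfies every atom and bond constraint.
(B) has a carboxylic acid group (-C(=O)OH) but the singly-bonded O carries H (OX2H1, not H0).
(C) has a methoxy ether (-OCH3) but the ether oxygen is not adjacent to a C=O carbon.
So the answer is (A).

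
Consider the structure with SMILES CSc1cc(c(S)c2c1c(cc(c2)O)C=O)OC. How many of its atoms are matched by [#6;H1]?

4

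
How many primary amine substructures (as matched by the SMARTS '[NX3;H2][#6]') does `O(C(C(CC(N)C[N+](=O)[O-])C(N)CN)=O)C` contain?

3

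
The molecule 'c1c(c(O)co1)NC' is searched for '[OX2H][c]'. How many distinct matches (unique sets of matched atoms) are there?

[OX2H][c] is the SMARTS for a phenol: a hydroxyl oxygen attached to an aromatic carbon.
Exactly one fragment in the molecule meets all constraints, giving 1 match.

1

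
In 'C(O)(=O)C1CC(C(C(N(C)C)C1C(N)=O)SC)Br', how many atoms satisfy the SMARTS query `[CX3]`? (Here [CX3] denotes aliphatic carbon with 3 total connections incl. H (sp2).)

2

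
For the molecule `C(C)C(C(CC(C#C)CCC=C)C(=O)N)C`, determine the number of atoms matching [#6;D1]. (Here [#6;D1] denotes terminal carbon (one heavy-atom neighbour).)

The query [#6;D1] means: carbon bonded to exactly one heavy atom.
Check the 16 heavy atoms by environment: 6× C (D2) → no; 4× C (D3) → no; 4× C (D1) → match; 1× O (D1) → no; 1× N (D1) → no.
That gives 4 matching atoms.

4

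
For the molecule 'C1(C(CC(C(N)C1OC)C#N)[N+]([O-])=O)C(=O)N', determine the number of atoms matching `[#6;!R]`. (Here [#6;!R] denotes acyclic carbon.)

3

The query [#6;!R] means: carbon not in any ring.
Check the 17 heavy atoms by environment: 6× C (in 6-ring) → no; 3× O (acyclic) → no; 3× C (acyclic) → match; 1× N (charge +1, acyclic) → no; 1× O (charge -1, acyclic) → no; 3× N (acyclic) → no.
That gives 3 matching atoms.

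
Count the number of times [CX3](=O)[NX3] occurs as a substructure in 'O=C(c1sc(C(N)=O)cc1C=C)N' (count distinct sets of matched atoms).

2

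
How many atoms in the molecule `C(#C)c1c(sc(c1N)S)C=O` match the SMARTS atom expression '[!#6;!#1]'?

The query [!#6;!#1] means: not carbon and not hydrogen — any heteroatom.
Check the 11 heavy atoms by environment: 1× s (aromatic) → match; 4× c (aromatic) → no; 1× S → match; 3× C → no; 1× O → match; 1× N → match.
Summing the matching environments: 1 + 1 + 1 + 1 = 4 matching atoms.

4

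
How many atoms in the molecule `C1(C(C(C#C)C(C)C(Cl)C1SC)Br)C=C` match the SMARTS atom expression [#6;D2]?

The query [#6;D2] means: any carbon bonded to exactly two heavy atoms.
Check the 15 heavy atoms by environment: 6× C (D3) → no; 2× C (D2) → match; 4× C (D1) → no; 1× Cl (D1) → no; 1× Br (D1) → no; 1× S (D2) → no.
That gives 2 matching atoms.

2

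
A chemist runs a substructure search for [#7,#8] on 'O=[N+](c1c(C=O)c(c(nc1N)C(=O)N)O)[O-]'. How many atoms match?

9

Check the 16 heavy atoms by environment: 1× n (aromatic) → match; 5× c (aromatic) → no; 2× C → no; 4× O → match; 2× N → match; 1× N (charge +1) → match; 1× O (charge -1) → match.
Summing the matching environments: 1 + 4 + 2 + 1 + 1 = 9 matching atoms.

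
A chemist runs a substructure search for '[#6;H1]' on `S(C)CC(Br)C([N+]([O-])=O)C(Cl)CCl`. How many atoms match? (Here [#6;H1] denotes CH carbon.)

The query [#6;H1] means: any carbon bearing exactly one hydrogen.
Check the 13 heavy atoms by environment: 2× C (H2) → no; 3× C (H1) → match; 2× Cl (H0) → no; 1× N (charge +1, H0) → no; 1× O (charge -1, H0) → no; 1× O (H0) → no; 1× S (H0) → no; 1× C (H3) → no; 1× Br (H0) → no.
That gives 3 matching atoms.

3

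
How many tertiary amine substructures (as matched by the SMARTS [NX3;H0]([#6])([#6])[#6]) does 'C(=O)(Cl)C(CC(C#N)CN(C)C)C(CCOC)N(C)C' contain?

[NX3;H0]([#6])([#6])[#6] is the SMARTS for a tertiary amine: a trivalent nitrogen with no H, bonded to three carbons.
The molecule carries 2 separate instances of a dimethylamino group (-N(CH3)2) meeting every constraint; each maps to a distinct set of atoms, giving 2 matches.

2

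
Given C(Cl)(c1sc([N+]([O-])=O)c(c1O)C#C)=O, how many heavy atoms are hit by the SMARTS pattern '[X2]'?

4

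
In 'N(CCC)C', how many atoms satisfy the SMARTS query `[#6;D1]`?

2

The query [#6;D1] means: carbon bonded to exactly one heavy atom.
Check the 5 heavy atoms by environment: 2× C (D2) → no; 1× N (D2) → no; 2× C (D1) → match.
That gives 2 matching atoms.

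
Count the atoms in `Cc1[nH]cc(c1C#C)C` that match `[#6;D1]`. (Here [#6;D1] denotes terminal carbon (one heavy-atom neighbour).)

The query [#6;D1] means: carbon bonded to exactly one heavy atom.
Check the 9 heavy atoms by environment: 1× n (aromatic, D2) → no; 3× c (aromatic, D3) → no; 1× c (aromatic, D2) → no; 3× C (D1) → match; 1× C (D2) → no.
That gives 3 matching atoms.

3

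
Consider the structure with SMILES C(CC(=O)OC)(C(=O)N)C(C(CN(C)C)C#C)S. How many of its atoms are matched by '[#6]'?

12

The query [#6] means: #6 matches any atom with atomic number 6 (carbon, aromatic or aliphatic).
Check the 18 heavy atoms by environment: 12× C → match; 3× O → no; 2× N → no; 1× S → no.
That gives 12 matching atoms.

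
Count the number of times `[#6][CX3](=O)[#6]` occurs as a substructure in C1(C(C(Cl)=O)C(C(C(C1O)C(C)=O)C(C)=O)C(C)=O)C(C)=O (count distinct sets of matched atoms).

4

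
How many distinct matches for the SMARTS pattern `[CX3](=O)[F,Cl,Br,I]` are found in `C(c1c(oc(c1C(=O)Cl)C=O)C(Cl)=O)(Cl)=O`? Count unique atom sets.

3

[CX3](=O)[F,Cl,Br,I] is the SMARTS for an acyl halide: a carbonyl carbon bonded to a halogen.
The molecule carries 3 separate instances of an acyl chloride (-C(=O)Cl) meeting every constraint; each maps to a distinct set of atoms, giving 3 matches.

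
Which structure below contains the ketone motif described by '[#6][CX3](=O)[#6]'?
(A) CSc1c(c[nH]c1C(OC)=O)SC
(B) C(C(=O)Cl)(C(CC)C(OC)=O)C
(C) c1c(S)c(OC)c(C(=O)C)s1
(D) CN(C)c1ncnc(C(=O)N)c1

C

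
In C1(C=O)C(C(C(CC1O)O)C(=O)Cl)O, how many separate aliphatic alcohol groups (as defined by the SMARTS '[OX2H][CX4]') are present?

3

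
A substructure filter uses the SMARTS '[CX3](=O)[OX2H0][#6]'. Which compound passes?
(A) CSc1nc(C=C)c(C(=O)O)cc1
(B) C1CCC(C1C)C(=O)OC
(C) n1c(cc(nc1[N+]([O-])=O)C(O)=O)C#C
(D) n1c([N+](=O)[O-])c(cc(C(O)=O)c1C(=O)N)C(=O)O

[CX3](=O)[OX2H0][#6] describes a carbonyl carbon bonded to an oxygen that is itself bonded to carbon (no H on that O) (an ester).
(A) has a carboxylic acid group (-C(=O)OH) but the singly-bonded O carries H (OX2H1, not H0).
(B) contains a methyl-ester group (-C(=O)OCH3), which satisfies every atom and bond constraint.
(C) has a carboxylic acid group (-C(=O)OH) but the singly-bonded O carries H (OX2H1, not H0).
(D) has a primary amide (-C(=O)NH2) but the carbonyl is bonded to N, not to an O-C linkage.
So the answer is (B).

B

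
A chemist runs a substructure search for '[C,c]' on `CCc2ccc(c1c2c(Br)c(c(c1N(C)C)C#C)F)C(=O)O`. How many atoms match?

The query [C,c] means: comma = OR; matches aliphatic or aromatic carbon — same as #6.
Check the 22 heavy atoms by environment: 10× c (aromatic) → match; 7× C → match; 1× N → no; 2× O → no; 1× F → no; 1× Br → no.
Summing the matching environments: 10 + 7 = 17 matching atoms.

17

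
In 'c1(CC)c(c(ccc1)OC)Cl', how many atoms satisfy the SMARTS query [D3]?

The query [D3] means: atom with exactly three heavy-atom neighbours.
Check the 11 heavy atoms by environment: 3× c (aromatic, D2) → no; 3× c (aromatic, D3) → match; 1× Cl (D1) → no; 1× O (D2) → no; 2× C (D1) → no; 1× C (D2) → no.
That gives 3 matching atoms.

3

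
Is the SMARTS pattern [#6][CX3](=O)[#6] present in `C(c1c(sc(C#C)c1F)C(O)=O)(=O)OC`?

No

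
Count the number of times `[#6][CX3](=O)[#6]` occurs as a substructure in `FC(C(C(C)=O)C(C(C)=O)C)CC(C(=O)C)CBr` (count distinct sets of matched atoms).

3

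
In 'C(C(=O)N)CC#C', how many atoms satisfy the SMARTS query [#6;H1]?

1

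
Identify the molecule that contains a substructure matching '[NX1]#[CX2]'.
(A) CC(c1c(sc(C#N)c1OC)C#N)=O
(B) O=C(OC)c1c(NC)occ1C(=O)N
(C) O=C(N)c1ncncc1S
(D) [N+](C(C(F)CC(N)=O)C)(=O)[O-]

[NX1]#[CX2] describes a nitrogen triple-bonded to a two-connected carbon (a nitrile).
(A) contains a nitrile (-C#N), which satisfies every atom and bond constraint.
(B) has a primary amide (-C(=O)NH2) but the nitrogen is NX3, not NX1.
(C) has a primary amide (-C(=O)NH2) but the nitrogen is NX3, not NX1.
(D) has a nitro group (-[N+](=O)[O-]) but there is no C#N triple bond.
So the answer is (A).

A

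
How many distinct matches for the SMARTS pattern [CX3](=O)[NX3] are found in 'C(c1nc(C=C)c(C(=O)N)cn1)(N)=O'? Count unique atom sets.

2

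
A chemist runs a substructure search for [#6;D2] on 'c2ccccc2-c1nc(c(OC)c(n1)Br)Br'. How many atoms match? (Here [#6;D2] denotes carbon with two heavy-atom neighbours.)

The query [#6;D2] means: any carbon bonded to exactly two heavy atoms.
Check the 16 heavy atoms by environment: 2× n (aromatic, D2) → no; 5× c (aromatic, D3) → no; 2× Br (D1) → no; 1× O (D2) → no; 1× C (D1) → no; 5× c (aromatic, D2) → match.
That gives 5 matching atoms.

5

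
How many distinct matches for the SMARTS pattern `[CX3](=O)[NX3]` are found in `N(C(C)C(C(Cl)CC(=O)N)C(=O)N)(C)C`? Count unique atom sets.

2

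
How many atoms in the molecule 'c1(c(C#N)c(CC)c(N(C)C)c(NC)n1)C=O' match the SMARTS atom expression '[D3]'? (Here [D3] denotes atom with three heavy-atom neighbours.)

6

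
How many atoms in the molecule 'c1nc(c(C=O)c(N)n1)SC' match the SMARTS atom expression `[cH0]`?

Check the 11 heavy atoms by environment: 2× n (aromatic, H0) → no; 1× c (aromatic, H1) → no; 3× c (aromatic, H0) → match; 1× C (H1) → no; 1× O (H0) → no; 1× N (H2) → no; 1× S (H0) → no; 1× C (H3) → no.
That gives 3 matching atoms.

3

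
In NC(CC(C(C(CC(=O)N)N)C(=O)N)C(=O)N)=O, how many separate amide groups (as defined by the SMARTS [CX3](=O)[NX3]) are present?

4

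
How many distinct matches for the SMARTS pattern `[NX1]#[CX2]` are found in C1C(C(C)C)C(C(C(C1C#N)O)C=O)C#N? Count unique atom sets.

[NX1]#[CX2] is the SMARTS for a nitrile: a nitrogen triple-bonded to a two-connected carbon.
The molecule carries 2 separate instances of a nitrile (-C#N) meeting every constraint; each maps to a distinct set of atoms, giving 2 matches.

2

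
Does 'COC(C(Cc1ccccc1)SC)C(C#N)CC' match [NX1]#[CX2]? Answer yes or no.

The pattern [NX1]#[CX2] describes a nitrogen triple-bonded to a two-connected carbon — a nitrile.
The molecule carries a nitrile (-C#N), whose atoms satisfy every constraint of the query, so the pattern matches.

Yes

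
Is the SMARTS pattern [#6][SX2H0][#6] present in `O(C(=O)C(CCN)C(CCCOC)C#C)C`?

The pattern [#6][SX2H0][#6] describes an aliphatic sulfur bridging two carbons with no H on the sulfur — a thioether.
The closest candidate here is a methoxy ether (-OCH3), but the bridging atom is O, not S. No other fragment satisfies the full query, so there is no match.

No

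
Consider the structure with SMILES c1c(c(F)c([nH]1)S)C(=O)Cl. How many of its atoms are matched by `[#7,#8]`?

Check the 10 heavy atoms by environment: 1× n (aromatic) → match; 4× c (aromatic) → no; 1× C → no; 1× O → match; 1× Cl → no; 1× S → no; 1× F → no.
Summing the matching environments: 1 + 1 = 2 matching atoms.

2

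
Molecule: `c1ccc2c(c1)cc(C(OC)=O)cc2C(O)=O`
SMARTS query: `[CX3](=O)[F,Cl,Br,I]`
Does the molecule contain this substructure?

No

The pattern [CX3](=O)[F,Cl,Br,I] describes a carbonyl carbon bonded to a halogen — an acyl halide.
The closest candidate here is a methyl-ester group (-C(=O)OCH3), but the carbonyl is bonded to -O-C, not to a halogen. No other fragment satisfies the full query, so there is no match.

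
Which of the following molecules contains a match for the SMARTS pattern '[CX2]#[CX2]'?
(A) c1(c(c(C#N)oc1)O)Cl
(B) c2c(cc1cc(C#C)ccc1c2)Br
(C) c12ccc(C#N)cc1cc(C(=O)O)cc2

[CX2]#[CX2] describes a carbon-carbon triple bond (an alkyne).
(A) has a nitrile (-C#N) but the triple bond is C#N, not C#C.
(B) contains an ethynyl group (-C#CH), which satisfies every atom and bond constraint.
(C) has a nitrile (-C#N) but the triple bond is C#N, not C#C.
So the answer is (B).

B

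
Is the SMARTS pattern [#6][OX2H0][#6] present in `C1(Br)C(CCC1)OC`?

The pattern [#6][OX2H0][#6] describes an aliphatic oxygen bridging two carbons with no H on the oxygen — an ether.
The molecule carries a methoxy ether (-OCH3), whose atoms satisfy every constraint of the query, so the pattern matches.

Yes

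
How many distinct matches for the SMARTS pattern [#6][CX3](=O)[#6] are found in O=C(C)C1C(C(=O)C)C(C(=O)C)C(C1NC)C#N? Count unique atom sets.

3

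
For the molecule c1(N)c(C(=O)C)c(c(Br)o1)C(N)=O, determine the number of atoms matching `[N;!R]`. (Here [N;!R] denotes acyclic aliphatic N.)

2

The query [N;!R] means: aliphatic nitrogen not in a ring.
Check the 13 heavy atoms by environment: 1× o (aromatic, in 5-ring) → no; 4× c (aromatic, in 5-ring) → no; 1× Br (acyclic) → no; 2× N (acyclic) → match; 3× C (acyclic) → no; 2× O (acyclic) → no.
That gives 2 matching atoms.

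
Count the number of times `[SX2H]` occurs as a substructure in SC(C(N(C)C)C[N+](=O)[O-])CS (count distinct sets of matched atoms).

[SX2H] is the SMARTS for a thiol: an aliphatic sulfur with two connections, one being H.
The molecule carries 2 separate instances of a thiol (-SH) meeting every constraint; each maps to a distinct set of atoms, giving 2 matches.

2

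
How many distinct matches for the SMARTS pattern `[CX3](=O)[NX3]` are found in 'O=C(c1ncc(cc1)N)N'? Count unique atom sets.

[CX3](=O)[NX3] is the SMARTS for an amide: a carbonyl carbon bonded to a trivalent nitrogen.
Exactly one fragment in the molecule meets all constraints, giving 1 match.

1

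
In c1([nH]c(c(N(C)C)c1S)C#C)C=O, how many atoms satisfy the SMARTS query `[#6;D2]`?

2

The query [#6;D2] means: any carbon bonded to exactly two heavy atoms.
Check the 13 heavy atoms by environment: 1× n (aromatic, D2) → no; 4× c (aromatic, D3) → no; 2× C (D2) → match; 1× O (D1) → no; 3× C (D1) → no; 1× S (D1) → no; 1× N (D3) → no.
That gives 2 matching atoms.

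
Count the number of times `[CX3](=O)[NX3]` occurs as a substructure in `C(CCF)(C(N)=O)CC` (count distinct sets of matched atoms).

1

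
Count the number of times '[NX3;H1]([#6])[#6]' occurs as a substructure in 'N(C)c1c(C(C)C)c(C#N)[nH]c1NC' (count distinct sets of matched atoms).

2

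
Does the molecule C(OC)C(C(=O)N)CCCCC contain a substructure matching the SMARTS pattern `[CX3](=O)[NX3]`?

The pattern [CX3](=O)[NX3] describes a carbonyl carbon bonded to a trivalent nitrogen — an amide.
The molecule carries a primary amide (-C(=O)NH2), whose atoms satisfy every constraint of the query, so the pattern matches.

Yes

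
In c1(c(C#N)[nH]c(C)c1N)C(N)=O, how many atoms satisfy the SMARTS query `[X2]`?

Check the 12 heavy atoms by environment: 1× n (aromatic, X3) → no; 4× c (aromatic, X3) → no; 1× C (X3) → no; 1× O (X1) → no; 2× N (X3) → no; 1× C (X4) → no; 1× C (X2) → match; 1× N (X1) → no.
That gives 1 matching atom.

1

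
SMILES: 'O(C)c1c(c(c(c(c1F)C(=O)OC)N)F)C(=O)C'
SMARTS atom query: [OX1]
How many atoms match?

2

The query [OX1] means: aliphatic oxygen with one total connection — typically a carbonyl =O or an oxide.
Check the 18 heavy atoms by environment: 6× c (aromatic, X3) → no; 1× N (X3) → no; 2× F (X1) → no; 2× C (X3) → no; 2× O (X1) → match; 2× O (X2) → no; 3× C (X4) → no.
That gives 2 matching atoms.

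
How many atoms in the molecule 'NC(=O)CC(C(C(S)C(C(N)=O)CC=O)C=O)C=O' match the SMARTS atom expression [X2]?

1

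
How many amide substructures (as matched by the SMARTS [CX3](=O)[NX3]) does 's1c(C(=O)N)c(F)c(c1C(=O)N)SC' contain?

[CX3](=O)[NX3] is the SMARTS for an amide: a carbonyl carbon bonded to a trivalent nitrogen.
The molecule carries 2 separate instances of a primary amide (-C(=O)NH2) meeting every constraint; each maps to a distinct set of atoms, giving 2 matches.

2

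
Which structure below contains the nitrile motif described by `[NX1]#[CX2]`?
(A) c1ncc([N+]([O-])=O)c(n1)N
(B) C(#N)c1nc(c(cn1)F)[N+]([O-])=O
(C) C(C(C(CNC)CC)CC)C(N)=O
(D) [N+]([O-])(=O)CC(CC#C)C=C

B

[NX1]#[CX2] describes a nitrogen triple-bonded to a two-connected carbon (a nitrile).
(A) has a nitro group (-[N+](=O)[O-]) but there is no C#N triple bond.
(B) contains a nitrile (-C#N), which satisfies every atom and bond constraint.
(C) has a primary amide (-C(=O)NH2) but the nitrogen is NX3, not NX1.
(D) has a nitro group (-[N+](=O)[O-]) but there is no C#N triple bond.
So the answer is (B).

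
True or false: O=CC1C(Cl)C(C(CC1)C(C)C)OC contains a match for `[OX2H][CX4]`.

False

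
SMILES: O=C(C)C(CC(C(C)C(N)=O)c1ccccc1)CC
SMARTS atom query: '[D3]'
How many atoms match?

Check the 19 heavy atoms by environment: 3× C (D1) → no; 2× C (D2) → no; 5× C (D3) → match; 2× O (D1) → no; 1× N (D1) → no; 1× c (aromatic, D3) → match; 5× c (aromatic, D2) → no.
Summing the matching environments: 5 + 1 = 6 matching atoms.

6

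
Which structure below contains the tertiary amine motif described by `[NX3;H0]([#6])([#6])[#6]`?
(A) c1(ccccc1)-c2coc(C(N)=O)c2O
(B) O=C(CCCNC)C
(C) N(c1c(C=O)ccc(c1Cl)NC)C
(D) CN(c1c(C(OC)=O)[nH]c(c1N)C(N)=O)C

[NX3;H0]([#6])([#6])[#6] describes a trivalent nitrogen with no H, bonded to three carbons (a tertiary amine).
(A) has a primary amide (-C(=O)NH2) but the amide nitrogen has H2 and only one carbon neighbour.
(B) has an N-methylamino group (-NHCH3) but the nitrogen still has one H (H1), not H0.
(C) has an N-methylamino group (-NHCH3) but the nitrogen still has one H (H1), not H0.
(D) contains a dimethylamino group (-N(CH3)2), which satisfies every atom and bond constraint.
So the answer is (D).

D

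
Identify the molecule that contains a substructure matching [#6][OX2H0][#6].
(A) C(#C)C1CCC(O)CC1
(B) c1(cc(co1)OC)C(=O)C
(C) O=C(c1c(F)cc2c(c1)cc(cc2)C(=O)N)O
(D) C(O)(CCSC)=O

B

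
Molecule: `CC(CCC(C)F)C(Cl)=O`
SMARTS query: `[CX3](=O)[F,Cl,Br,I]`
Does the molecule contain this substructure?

Yes

The pattern [CX3](=O)[F,Cl,Br,I] describes a carbonyl carbon bonded to a halogen — an acyl halide.
The molecule carries an acyl chloride (-C(=O)Cl), whose atoms satisfy every constraint of the query, so the pattern matches.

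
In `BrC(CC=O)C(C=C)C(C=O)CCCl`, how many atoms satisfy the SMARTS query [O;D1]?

2

Check the 14 heavy atoms by environment: 6× C (D2) → no; 3× C (D3) → no; 1× Cl (D1) → no; 2× O (D1) → match; 1× C (D1) → no; 1× Br (D1) → no.
That gives 2 matching atoms.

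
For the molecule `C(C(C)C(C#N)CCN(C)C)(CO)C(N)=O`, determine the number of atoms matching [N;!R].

3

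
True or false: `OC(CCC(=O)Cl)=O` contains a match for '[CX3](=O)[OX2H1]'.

True

The pattern [CX3](=O)[OX2H1] describes an sp2 carbon double-bonded to O and single-bonded to an -OH oxygen — a carboxylic acid.
The molecule carries a carboxylic acid group (-C(=O)OH), whose atoms satisfy every constraint of the query, so the pattern matches.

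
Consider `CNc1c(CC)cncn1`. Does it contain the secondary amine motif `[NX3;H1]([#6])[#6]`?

Yes

The pattern [NX3;H1]([#6])[#6] describes a trivalent nitrogen with one H, bonded to two carbons — a secondary amine.
The molecule carries an N-methylamino group (-NHCH3), whose atoms satisfy every constraint of the query, so the pattern matches.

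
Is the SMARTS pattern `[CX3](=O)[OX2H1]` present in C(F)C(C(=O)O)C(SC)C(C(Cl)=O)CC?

Yes

The pattern [CX3](=O)[OX2H1] describes an sp2 carbon double-bonded to O and single-bonded to an -OH oxygen — a carboxylic acid.
The molecule carries a carboxylic acid group (-C(=O)OH), whose atoms satisfy every constraint of the query, so the pattern matches.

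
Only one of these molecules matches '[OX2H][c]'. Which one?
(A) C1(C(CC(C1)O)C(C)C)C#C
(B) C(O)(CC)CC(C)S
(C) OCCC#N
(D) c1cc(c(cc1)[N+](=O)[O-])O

D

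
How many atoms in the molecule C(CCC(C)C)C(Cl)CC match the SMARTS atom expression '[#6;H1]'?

2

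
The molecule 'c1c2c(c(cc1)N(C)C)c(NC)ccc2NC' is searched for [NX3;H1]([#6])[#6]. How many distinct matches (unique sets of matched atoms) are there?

2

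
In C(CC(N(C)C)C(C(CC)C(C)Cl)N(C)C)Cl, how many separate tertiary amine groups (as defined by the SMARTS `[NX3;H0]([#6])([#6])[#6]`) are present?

2

[NX3;H0]([#6])([#6])[#6] is the SMARTS for a tertiary amine: a trivalent nitrogen with no H, bonded to three carbons.
The molecule carries 2 separate instances of a dimethylamino group (-N(CH3)2) meeting every constraint; each maps to a distinct set of atoms, giving 2 matches.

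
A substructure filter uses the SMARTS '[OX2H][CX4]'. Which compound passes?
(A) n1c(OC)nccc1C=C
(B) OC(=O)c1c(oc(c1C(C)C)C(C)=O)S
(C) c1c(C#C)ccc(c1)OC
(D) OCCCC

[OX2H][CX4] describes a hydroxyl oxygen bound to an sp3 (X4) carbon (an aliphatic alcohol).
(A) has a methoxy ether (-OCH3) but the oxygen has H0 (ether), not H1.
(B) has a carboxylic acid group (-C(=O)OH) but the -OH is on a CX3 carbonyl carbon, not a CX4 carbon.
(C) has a methoxy ether (-OCH3) but the oxygen has H0 (ether), not H1.
(D) contains a hydroxyl group (-OH), which satisfies every atom and bond constraint.
So the answer is (D).

D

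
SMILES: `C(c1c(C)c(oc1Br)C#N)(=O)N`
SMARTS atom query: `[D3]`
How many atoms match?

5

The query [D3] means: atom with exactly three heavy-atom neighbours.
Check the 12 heavy atoms by environment: 1× o (aromatic, D2) → no; 4× c (aromatic, D3) → match; 1× C (D3) → match; 1× O (D1) → no; 2× N (D1) → no; 1× Br (D1) → no; 1× C (D2) → no; 1× C (D1) → no.
Summing the matching environments: 4 + 1 = 5 matching atoms.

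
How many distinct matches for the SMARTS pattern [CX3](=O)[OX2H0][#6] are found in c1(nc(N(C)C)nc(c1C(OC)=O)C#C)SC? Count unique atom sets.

[CX3](=O)[OX2H0][#6] is the SMARTS for an ester: a carbonyl carbon bonded to an oxygen that is itself bonded to carbon (no H on that O).
Exactly one fragment in the molecule meets all constraints, giving 1 match.

1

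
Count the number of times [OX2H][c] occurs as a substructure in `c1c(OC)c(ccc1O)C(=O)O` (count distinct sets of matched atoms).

1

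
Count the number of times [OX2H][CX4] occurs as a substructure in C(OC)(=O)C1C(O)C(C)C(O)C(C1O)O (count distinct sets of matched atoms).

[OX2H][CX4] is the SMARTS for an aliphatic alcohol: a hydroxyl oxygen bound to an sp3 (X4) carbon.
The molecule carries 4 separate instances of a hydroxyl group (-OH) meeting every constraint; each maps to a distinct set of atoms, giving 4 matches.

4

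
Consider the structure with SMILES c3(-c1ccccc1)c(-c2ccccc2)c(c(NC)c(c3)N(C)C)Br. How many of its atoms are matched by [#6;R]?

18

Check the 24 heavy atoms by environment: 18× c (aromatic, in 6-ring) → match; 2× N (acyclic) → no; 3× C (acyclic) → no; 1× Br (acyclic) → no.
That gives 18 matching atoms.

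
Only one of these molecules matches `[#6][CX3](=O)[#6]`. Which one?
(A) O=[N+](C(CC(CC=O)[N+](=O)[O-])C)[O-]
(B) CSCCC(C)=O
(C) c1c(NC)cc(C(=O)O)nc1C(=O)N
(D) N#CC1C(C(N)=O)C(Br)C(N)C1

[#6][CX3](=O)[#6] describes a carbonyl carbon (no H) flanked by two carbons (a ketone).
(A) has an aldehyde (-CHO) but the carbonyl carbon has H1, so it is not flanked by two carbons.
(B) contains an acetyl/ketone group (-C(=O)CH3), which satisfies every atom and bond constraint.
(C) has a carboxylic acid group (-C(=O)OH) but one neighbour of the carbonyl carbon is O, not C.
(D) has a primary amide (-C(=O)NH2) but one neighbour of the carbonyl carbon is N, not C.
So the answer is (B).

B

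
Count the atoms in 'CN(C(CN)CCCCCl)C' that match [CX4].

Check the 11 heavy atoms by environment: 8× C (X4) → match; 2× N (X3) → no; 1× Cl (X1) → no.
That gives 8 matching atoms.

8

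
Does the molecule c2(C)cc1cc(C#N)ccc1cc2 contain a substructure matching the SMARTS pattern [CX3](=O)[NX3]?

The pattern [CX3](=O)[NX3] describes a carbonyl carbon bonded to a trivalent nitrogen — an amide.
The closest candidate here is a nitrile (-C#N), but the nitrile N is NX1 (triple-bonded), not NX3. No other fragment satisfies the full query, so there is no match.

No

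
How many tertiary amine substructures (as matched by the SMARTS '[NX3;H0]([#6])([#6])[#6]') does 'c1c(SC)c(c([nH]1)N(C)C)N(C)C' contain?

[NX3;H0]([#6])([#6])[#6] is the SMARTS for a tertiary amine: a trivalent nitrogen with no H, bonded to three carbons.
The molecule carries 2 separate instances of a dimethylamino group (-N(CH3)2) meeting every constraint; each maps to a distinct set of atoms, giving 2 matches.

2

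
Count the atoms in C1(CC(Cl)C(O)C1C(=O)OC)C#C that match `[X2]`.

4

The query [X2] means: any atom with exactly two total connections (bonds + H).
Check the 13 heavy atoms by environment: 6× C (X4) → no; 1× Cl (X1) → no; 2× O (X2) → match; 2× C (X2) → match; 1× C (X3) → no; 1× O (X1) → no.
Summing the matching environments: 2 + 2 = 4 matching atoms.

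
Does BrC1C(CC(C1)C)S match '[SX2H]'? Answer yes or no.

Yes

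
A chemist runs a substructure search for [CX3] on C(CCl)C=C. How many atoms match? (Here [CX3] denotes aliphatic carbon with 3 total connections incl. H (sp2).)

2

The query [CX3] means: C with X3: aliphatic carbon with exactly 3 total connections.
Check the 5 heavy atoms by environment: 2× C (X4) → no; 1× Cl (X1) → no; 2× C (X3) → match.
That gives 2 matching atoms.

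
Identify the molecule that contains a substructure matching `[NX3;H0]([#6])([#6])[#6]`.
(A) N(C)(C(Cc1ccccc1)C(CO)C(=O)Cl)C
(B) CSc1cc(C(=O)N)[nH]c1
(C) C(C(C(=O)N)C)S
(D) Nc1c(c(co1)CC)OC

A

[NX3;H0]([#6])([#6])[#6] describes a trivalent nitrogen with no H, bonded to three carbons (a tertiary amine).
(A) contains a dimethylamino group (-N(CH3)2), which satisfies every atom and bond constraint.
(B) has a primary amide (-C(=O)NH2) but the amide nitrogen has H2 and only one carbon neighbour.
(C) has a primary amide (-C(=O)NH2) but the amide nitrogen has H2 and only one carbon neighbour.
(D) has a primary amino group (-NH2) but the nitrogen has H2, not H0 with three carbons.
So the answer is (A).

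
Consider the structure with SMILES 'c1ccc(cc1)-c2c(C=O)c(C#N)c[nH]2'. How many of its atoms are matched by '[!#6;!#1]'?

The query [!#6;!#1] means: not carbon and not hydrogen — any heteroatom.
Check the 15 heavy atoms by environment: 1× n (aromatic) → match; 10× c (aromatic) → no; 2× C → no; 1× N → match; 1× O → match.
Summing the matching environments: 1 + 1 + 1 = 3 matching atoms.

3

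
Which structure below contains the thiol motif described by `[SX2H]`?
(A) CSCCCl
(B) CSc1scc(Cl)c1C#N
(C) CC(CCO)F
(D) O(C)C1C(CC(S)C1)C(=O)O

[SX2H] describes an aliphatic sulfur with two connections, one being H (a thiol).
(A) has a methylthio ether (-SCH3) but the sulfur has H0 (bonded to two carbons), not H1.
(B) has a methylthio ether (-SCH3) but the sulfur has H0 (bonded to two carbons), not H1.
(C) has a hydroxyl group (-OH) but it is an -OH, not an -SH.
(D) contains a thiol (-SH), which satisfies every atom and bond constraint.
So the answer is (D).

D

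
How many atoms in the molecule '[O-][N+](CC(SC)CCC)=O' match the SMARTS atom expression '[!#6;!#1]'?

Check the 10 heavy atoms by environment: 6× C → no; 1× N (charge +1) → match; 1× O (charge -1) → match; 1× O → match; 1× S → match.
Summing the matching environments: 1 + 1 + 1 + 1 = 4 matching atoms.

4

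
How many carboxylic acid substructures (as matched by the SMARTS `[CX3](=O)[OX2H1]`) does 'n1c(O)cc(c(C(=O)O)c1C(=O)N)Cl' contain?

1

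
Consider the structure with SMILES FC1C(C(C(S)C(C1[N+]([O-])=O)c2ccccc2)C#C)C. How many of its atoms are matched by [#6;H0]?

2

Check the 20 heavy atoms by environment: 7× C (H1) → no; 1× c (aromatic, H0) → match; 5× c (aromatic, H1) → no; 1× C (H0) → match; 1× N (charge +1, H0) → no; 1× O (charge -1, H0) → no; 1× O (H0) → no; 1× S (H1) → no; 1× F (H0) → no; 1× C (H3) → no.
Summing the matching environments: 1 + 1 = 2 matching atoms.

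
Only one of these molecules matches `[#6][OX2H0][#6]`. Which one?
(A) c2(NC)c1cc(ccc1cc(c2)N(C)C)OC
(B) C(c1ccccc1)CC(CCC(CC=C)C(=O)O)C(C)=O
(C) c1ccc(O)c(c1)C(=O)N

A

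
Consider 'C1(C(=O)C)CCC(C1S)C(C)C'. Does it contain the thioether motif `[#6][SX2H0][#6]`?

The pattern [#6][SX2H0][#6] describes an aliphatic sulfur bridging two carbons with no H on the sulfur — a thioether.
The closest candidate here is a thiol (-SH), but the sulfur has H1, not H0 bridging two carbons. No other fragment satisfies the full query, so there is no match.

No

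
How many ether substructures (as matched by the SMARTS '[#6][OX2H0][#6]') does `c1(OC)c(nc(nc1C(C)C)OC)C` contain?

2

[#6][OX2H0][#6] is the SMARTS for an ether: an aliphatic oxygen bridging two carbons with no H on the oxygen.
The molecule carries 2 separate instances of a methoxy ether (-OCH3) meeting every constraint; each maps to a distinct set of atoms, giving 2 matches.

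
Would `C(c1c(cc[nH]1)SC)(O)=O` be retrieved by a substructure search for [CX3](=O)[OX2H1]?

Yes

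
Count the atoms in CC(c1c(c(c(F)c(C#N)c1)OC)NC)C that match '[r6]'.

6

The query [r6] means: r6 matches atoms in a six-membered ring.
Check the 16 heavy atoms by environment: 6× c (aromatic, in 6-ring) → match; 1× O (acyclic) → no; 6× C (acyclic) → no; 1× F (acyclic) → no; 2× N (acyclic) → no.
That gives 6 matching atoms.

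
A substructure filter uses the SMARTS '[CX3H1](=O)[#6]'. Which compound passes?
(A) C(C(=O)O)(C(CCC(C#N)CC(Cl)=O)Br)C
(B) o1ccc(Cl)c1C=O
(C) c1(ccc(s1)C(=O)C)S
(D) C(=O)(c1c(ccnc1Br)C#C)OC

B

[CX3H1](=O)[#6] describes an sp2 carbon with one H, double-bonded to O and single-bonded to carbon (an aldehyde).
(A) has a carboxylic acid group (-C(=O)OH) but the carbonyl carbon has H0 and is bonded to O, not H1.
(B) contains an aldehyde (-CHO), which satisfies every atom and bond constraint.
(C) has an acetyl/ketone group (-C(=O)CH3) but the carbonyl carbon has H0 (two carbon neighbours), not H1.
(D) has a methyl-ester group (-C(=O)OCH3) but the carbonyl carbon has H0, not H1.
So the answer is (B).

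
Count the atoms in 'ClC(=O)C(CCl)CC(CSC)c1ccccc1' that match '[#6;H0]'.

2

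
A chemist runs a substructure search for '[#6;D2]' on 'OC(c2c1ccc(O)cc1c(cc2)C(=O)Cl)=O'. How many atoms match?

5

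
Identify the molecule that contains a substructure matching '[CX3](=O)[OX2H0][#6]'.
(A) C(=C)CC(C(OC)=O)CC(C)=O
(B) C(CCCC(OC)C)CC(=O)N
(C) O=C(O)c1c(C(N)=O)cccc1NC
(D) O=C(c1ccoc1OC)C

[CX3](=O)[OX2H0][#6] describes a carbonyl carbon bonded to an oxygen that is itself bonded to carbon (no H on that O) (an ester).
(A) contains a methyl-ester group (-C(=O)OCH3), which satisfies every atom and bond constraint.
(B) has a methoxy ether (-OCH3) but the ether oxygen is not adjacent to a C=O carbon.
(C) has a primary amide (-C(=O)NH2) but the carbonyl is bonded to N, not to an O-C linkage.
(D) has a methoxy ether (-OCH3) but the ether oxygen is not adjacent to a C=O carbon.
So the answer is (A).

A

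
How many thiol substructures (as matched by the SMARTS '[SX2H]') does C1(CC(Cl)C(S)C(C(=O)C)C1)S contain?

2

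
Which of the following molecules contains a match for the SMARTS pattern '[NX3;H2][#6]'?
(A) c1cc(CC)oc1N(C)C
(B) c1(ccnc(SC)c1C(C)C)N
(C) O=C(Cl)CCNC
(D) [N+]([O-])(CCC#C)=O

B

[NX3;H2][#6] describes a trivalent nitrogen with two H attached to carbon (a primary amine).
(A) has a dimethylamino group (-N(CH3)2) but the nitrogen has H0, not H2.
(B) contains a primary amino group (-NH2), which satisfies every atom and bond constraint.
(C) has an N-methylamino group (-NHCH3) but the nitrogen bears two carbons and only one H (H1), not H2.
(D) has a nitro group (-[N+](=O)[O-]) but the nitrogen is [N+] with no H, not NX3H2.
So the answer is (B).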